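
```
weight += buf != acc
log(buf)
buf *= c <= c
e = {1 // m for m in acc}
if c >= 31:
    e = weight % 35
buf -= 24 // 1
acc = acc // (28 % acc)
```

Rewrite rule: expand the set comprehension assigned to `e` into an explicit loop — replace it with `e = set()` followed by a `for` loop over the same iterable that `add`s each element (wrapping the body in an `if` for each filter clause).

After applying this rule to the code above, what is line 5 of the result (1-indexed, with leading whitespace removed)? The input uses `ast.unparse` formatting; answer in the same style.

for m in acc:

Transformed code:
weight += buf != acc
log(buf)
buf *= c <= c
e = set()
for m in acc:
    e.add(1 // m)
if c >= 31:
    e = weight % 35
buf -= 24 // 1
acc = acc // (28 % acc)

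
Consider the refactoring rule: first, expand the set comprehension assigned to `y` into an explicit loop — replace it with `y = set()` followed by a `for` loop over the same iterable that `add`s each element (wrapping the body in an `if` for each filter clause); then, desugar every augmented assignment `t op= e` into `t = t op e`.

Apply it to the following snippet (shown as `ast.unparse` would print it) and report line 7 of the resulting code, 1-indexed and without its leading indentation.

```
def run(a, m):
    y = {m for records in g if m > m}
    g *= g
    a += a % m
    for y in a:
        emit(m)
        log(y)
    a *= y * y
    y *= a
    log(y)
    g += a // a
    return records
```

Transformed code:
def run(a, m):
    y = set()
    for records in g:
        if m > m:
            y.add(m)
    g = g * g
    a = a + a % m
    for y in a:
        emit(m)
        log(y)
    a = a * (y * y)
    y = y * a
    log(y)
    g = g + a // a
    return records

a = a + a % m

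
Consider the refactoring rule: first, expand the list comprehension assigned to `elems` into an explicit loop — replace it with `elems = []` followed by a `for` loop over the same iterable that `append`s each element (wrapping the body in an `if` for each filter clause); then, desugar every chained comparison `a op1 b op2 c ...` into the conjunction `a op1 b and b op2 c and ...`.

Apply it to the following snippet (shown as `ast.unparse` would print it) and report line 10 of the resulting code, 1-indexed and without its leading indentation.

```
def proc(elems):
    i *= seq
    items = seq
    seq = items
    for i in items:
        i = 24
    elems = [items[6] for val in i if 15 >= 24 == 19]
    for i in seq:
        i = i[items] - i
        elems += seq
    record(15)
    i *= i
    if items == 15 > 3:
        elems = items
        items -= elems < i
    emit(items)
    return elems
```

Transformed code:
def proc(elems):
    i *= seq
    items = seq
    seq = items
    for i in items:
        i = 24
    elems = []
    for val in i:
        if 15 >= 24 and 24 == 19:
            elems.append(items[6])
    for i in seq:
        i = i[items] - i
        elems += seq
    record(15)
    i *= i
    if items == 15 and 15 > 3:
        elems = items
        items -= elems < i
    emit(items)
    return elems

elems.append(items[6])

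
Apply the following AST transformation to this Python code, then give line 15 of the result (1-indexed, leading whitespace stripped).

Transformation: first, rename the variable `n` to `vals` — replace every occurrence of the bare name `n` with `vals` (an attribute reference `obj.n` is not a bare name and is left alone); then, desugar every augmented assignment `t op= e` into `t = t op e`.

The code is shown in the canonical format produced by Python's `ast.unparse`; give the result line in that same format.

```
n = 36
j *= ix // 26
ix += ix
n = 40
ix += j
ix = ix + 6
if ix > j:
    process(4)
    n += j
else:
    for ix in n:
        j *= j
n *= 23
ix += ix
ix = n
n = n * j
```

ix = vals

Transformed code:
vals = 36
j = j * (ix // 26)
ix = ix + ix
vals = 40
ix = ix + j
ix = ix + 6
if ix > j:
    process(4)
    vals = vals + j
else:
    for ix in vals:
        j = j * j
vals = vals * 23
ix = ix + ix
ix = vals
vals = vals * j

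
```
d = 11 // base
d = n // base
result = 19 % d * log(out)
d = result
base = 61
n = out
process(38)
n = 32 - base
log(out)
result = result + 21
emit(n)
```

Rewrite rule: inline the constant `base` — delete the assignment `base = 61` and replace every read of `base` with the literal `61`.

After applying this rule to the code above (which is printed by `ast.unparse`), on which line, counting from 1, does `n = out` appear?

5

Transformed code:
d = 11 // 61
d = n // 61
result = 19 % d * log(out)
d = result
n = out
process(38)
n = 32 - 61
log(out)
result = result + 21
emit(n)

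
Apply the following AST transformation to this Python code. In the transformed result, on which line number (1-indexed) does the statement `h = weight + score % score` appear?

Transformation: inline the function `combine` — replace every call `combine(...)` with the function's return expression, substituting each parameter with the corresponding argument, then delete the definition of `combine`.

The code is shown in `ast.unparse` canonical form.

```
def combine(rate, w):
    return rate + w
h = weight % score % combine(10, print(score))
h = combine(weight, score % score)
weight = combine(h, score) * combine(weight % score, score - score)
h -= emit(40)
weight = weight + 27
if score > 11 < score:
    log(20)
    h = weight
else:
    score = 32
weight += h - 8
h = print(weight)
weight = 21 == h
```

2

Transformed code:
h = weight % score % (10 + print(score))
h = weight + score % score
weight = (h + score) * (weight % score + (score - score))
h -= emit(40)
weight = weight + 27
if score > 11 < score:
    log(20)
    h = weight
else:
    score = 32
weight += h - 8
h = print(weight)
weight = 21 == h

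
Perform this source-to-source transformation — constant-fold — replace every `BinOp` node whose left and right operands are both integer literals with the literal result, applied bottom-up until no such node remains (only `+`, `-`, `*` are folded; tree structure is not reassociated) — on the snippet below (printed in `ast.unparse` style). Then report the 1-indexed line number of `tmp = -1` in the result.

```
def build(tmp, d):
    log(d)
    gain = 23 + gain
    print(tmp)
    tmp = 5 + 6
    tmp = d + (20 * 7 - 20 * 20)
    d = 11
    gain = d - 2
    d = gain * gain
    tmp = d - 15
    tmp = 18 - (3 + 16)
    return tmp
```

Transformed code:
def build(tmp, d):
    log(d)
    gain = 23 + gain
    print(tmp)
    tmp = 11
    tmp = d + -260
    d = 11
    gain = d - 2
    d = gain * gain
    tmp = d - 15
    tmp = -1
    return tmp

11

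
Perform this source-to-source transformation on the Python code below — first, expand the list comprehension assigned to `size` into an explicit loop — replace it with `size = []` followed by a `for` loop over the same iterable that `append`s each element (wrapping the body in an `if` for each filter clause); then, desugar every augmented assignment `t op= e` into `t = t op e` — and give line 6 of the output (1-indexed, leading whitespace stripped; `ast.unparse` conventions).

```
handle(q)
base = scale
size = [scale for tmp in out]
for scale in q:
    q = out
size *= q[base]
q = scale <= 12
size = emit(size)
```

Transformed code:
handle(q)
base = scale
size = []
for tmp in out:
    size.append(scale)
for scale in q:
    q = out
size = size * q[base]
q = scale <= 12
size = emit(size)

for scale in q:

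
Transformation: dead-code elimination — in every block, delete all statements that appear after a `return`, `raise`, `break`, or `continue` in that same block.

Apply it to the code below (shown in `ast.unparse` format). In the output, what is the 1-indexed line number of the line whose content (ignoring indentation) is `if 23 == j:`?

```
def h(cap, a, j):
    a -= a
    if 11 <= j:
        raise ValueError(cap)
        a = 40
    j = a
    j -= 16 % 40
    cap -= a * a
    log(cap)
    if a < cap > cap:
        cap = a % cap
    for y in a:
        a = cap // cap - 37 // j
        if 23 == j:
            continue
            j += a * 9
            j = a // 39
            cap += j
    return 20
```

Transformed code:
def h(cap, a, j):
    a -= a
    if 11 <= j:
        raise ValueError(cap)
    j = a
    j -= 16 % 40
    cap -= a * a
    log(cap)
    if a < cap > cap:
        cap = a % cap
    for y in a:
        a = cap // cap - 37 // j
        if 23 == j:
            continue
    return 20

13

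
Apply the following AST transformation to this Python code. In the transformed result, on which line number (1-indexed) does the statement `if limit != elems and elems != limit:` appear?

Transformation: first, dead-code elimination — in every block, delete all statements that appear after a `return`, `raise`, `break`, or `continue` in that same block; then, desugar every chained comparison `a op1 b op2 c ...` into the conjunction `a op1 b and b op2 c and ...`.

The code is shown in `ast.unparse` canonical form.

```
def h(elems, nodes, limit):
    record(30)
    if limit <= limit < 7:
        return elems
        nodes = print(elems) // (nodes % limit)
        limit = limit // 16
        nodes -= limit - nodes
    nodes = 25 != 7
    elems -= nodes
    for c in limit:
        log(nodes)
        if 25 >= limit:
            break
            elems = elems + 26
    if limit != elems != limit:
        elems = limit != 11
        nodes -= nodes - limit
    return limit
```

11

Transformed code:
def h(elems, nodes, limit):
    record(30)
    if limit <= limit and limit < 7:
        return elems
    nodes = 25 != 7
    elems -= nodes
    for c in limit:
        log(nodes)
        if 25 >= limit:
            break
    if limit != elems and elems != limit:
        elems = limit != 11
        nodes -= nodes - limit
    return limit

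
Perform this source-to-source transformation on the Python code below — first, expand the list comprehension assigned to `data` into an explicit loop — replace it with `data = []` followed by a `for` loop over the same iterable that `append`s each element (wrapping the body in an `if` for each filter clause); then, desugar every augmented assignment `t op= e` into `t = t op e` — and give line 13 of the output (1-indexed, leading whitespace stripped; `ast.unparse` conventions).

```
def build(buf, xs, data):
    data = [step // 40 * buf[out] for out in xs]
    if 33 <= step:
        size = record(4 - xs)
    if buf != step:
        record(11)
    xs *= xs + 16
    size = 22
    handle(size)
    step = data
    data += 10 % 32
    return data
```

Transformed code:
def build(buf, xs, data):
    data = []
    for out in xs:
        data.append(step // 40 * buf[out])
    if 33 <= step:
        size = record(4 - xs)
    if buf != step:
        record(11)
    xs = xs * (xs + 16)
    size = 22
    handle(size)
    step = data
    data = data + 10 % 32
    return data

data = data + 10 % 32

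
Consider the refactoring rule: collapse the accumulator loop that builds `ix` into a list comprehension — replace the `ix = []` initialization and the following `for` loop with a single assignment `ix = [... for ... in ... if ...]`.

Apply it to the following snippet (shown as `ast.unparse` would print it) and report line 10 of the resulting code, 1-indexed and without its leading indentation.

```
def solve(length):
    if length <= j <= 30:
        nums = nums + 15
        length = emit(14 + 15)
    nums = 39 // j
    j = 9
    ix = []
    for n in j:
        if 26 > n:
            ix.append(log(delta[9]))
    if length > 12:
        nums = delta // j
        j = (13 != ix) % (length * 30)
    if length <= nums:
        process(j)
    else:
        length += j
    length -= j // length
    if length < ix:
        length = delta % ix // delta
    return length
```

Transformed code:
def solve(length):
    if length <= j <= 30:
        nums = nums + 15
        length = emit(14 + 15)
    nums = 39 // j
    j = 9
    ix = [log(delta[9]) for n in j if 26 > n]
    if length > 12:
        nums = delta // j
        j = (13 != ix) % (length * 30)
    if length <= nums:
        process(j)
    else:
        length += j
    length -= j // length
    if length < ix:
        length = delta % ix // delta
    return length

j = (13 != ix) % (length * 30)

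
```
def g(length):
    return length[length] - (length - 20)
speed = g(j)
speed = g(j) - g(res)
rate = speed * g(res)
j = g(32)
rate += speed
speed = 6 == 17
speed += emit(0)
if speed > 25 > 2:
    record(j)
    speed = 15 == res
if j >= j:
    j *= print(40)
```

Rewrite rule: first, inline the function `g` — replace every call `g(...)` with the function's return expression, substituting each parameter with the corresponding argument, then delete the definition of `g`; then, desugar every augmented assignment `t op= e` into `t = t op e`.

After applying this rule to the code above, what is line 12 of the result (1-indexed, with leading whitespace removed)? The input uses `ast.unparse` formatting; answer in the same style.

j = j * print(40)

Transformed code:
speed = j[j] - (j - 20)
speed = j[j] - (j - 20) - (res[res] - (res - 20))
rate = speed * (res[res] - (res - 20))
j = 32[32] - (32 - 20)
rate = rate + speed
speed = 6 == 17
speed = speed + emit(0)
if speed > 25 > 2:
    record(j)
    speed = 15 == res
if j >= j:
    j = j * print(40)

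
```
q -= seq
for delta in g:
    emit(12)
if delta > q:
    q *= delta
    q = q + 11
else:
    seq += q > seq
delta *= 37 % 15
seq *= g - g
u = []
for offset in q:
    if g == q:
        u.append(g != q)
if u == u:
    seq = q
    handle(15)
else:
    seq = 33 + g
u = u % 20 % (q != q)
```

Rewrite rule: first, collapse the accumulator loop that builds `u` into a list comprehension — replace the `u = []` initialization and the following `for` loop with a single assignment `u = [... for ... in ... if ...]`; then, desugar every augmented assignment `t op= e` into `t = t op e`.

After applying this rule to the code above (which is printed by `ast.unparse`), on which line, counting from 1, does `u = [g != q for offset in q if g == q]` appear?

Transformed code:
q = q - seq
for delta in g:
    emit(12)
if delta > q:
    q = q * delta
    q = q + 11
else:
    seq = seq + (q > seq)
delta = delta * (37 % 15)
seq = seq * (g - g)
u = [g != q for offset in q if g == q]
if u == u:
    seq = q
    handle(15)
else:
    seq = 33 + g
u = u % 20 % (q != q)

11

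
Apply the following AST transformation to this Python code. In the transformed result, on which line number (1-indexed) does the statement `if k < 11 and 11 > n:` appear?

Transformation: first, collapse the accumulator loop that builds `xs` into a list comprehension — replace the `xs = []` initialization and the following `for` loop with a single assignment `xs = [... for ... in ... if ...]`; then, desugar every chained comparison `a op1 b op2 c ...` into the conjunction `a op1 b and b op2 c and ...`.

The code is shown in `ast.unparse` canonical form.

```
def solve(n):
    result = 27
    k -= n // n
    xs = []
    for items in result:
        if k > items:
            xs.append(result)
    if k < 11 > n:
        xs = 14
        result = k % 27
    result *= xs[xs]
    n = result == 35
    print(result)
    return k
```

5

Transformed code:
def solve(n):
    result = 27
    k -= n // n
    xs = [result for items in result if k > items]
    if k < 11 and 11 > n:
        xs = 14
        result = k % 27
    result *= xs[xs]
    n = result == 35
    print(result)
    return k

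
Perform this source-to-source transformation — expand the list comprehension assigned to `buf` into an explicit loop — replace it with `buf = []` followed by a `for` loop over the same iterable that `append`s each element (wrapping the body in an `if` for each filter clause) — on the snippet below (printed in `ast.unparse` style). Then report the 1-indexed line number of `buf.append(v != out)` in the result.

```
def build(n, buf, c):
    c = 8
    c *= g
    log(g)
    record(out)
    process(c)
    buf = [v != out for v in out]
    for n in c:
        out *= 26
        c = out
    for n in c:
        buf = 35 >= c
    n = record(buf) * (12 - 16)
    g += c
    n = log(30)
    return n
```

9

Transformed code:
def build(n, buf, c):
    c = 8
    c *= g
    log(g)
    record(out)
    process(c)
    buf = []
    for v in out:
        buf.append(v != out)
    for n in c:
        out *= 26
        c = out
    for n in c:
        buf = 35 >= c
    n = record(buf) * (12 - 16)
    g += c
    n = log(30)
    return n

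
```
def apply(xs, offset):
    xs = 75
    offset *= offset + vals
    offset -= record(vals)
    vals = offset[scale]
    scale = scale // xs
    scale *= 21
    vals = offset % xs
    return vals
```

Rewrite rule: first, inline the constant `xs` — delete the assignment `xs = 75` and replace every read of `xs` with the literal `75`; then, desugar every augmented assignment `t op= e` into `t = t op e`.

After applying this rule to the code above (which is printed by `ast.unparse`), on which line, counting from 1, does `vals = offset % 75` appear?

Transformed code:
def apply(xs, offset):
    offset = offset * (offset + vals)
    offset = offset - record(vals)
    vals = offset[scale]
    scale = scale // 75
    scale = scale * 21
    vals = offset % 75
    return vals

7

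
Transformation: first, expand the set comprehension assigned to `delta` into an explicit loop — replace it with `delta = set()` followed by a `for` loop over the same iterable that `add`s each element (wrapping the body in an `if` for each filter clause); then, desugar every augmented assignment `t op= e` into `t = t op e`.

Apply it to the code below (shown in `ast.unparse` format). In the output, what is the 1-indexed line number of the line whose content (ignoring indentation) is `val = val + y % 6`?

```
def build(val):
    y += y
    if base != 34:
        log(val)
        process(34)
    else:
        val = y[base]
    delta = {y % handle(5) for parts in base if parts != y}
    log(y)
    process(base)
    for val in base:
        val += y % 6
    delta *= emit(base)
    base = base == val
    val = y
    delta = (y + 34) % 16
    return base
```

Transformed code:
def build(val):
    y = y + y
    if base != 34:
        log(val)
        process(34)
    else:
        val = y[base]
    delta = set()
    for parts in base:
        if parts != y:
            delta.add(y % handle(5))
    log(y)
    process(base)
    for val in base:
        val = val + y % 6
    delta = delta * emit(base)
    base = base == val
    val = y
    delta = (y + 34) % 16
    return base

15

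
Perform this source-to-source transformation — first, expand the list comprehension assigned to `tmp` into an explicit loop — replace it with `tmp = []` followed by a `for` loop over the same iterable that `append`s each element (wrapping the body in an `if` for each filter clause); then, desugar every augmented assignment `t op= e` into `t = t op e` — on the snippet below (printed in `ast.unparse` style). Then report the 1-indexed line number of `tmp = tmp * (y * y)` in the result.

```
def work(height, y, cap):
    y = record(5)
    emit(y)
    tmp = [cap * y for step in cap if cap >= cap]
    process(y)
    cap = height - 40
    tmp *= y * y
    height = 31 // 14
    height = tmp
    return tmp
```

Transformed code:
def work(height, y, cap):
    y = record(5)
    emit(y)
    tmp = []
    for step in cap:
        if cap >= cap:
            tmp.append(cap * y)
    process(y)
    cap = height - 40
    tmp = tmp * (y * y)
    height = 31 // 14
    height = tmp
    return tmp

10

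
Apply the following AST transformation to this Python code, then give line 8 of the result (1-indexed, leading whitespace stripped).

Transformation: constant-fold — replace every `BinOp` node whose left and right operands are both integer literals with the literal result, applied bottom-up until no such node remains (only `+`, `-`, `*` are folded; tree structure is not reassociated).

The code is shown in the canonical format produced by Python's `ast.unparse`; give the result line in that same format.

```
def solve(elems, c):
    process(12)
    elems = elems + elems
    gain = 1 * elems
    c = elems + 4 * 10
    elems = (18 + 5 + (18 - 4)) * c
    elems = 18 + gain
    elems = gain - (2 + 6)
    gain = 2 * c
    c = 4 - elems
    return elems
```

elems = gain - 8

Transformed code:
def solve(elems, c):
    process(12)
    elems = elems + elems
    gain = 1 * elems
    c = elems + 40
    elems = 37 * c
    elems = 18 + gain
    elems = gain - 8
    gain = 2 * c
    c = 4 - elems
    return elems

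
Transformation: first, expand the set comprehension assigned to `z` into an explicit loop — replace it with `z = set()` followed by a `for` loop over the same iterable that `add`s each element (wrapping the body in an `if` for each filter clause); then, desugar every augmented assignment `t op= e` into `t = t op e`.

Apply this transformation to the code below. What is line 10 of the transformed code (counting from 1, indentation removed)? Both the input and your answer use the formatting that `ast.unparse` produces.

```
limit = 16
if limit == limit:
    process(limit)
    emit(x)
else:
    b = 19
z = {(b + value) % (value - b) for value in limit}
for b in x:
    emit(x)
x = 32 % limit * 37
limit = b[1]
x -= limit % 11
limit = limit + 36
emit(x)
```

for b in x:

Transformed code:
limit = 16
if limit == limit:
    process(limit)
    emit(x)
else:
    b = 19
z = set()
for value in limit:
    z.add((b + value) % (value - b))
for b in x:
    emit(x)
x = 32 % limit * 37
limit = b[1]
x = x - limit % 11
limit = limit + 36
emit(x)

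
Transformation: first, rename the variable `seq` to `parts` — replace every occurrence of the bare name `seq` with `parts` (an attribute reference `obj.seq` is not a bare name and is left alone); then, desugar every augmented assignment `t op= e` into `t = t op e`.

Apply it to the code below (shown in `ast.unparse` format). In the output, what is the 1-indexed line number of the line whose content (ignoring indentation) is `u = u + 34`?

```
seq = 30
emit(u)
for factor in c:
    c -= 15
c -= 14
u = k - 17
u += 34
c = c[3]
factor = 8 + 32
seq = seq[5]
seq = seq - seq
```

7

Transformed code:
parts = 30
emit(u)
for factor in c:
    c = c - 15
c = c - 14
u = k - 17
u = u + 34
c = c[3]
factor = 8 + 32
parts = parts[5]
parts = parts - parts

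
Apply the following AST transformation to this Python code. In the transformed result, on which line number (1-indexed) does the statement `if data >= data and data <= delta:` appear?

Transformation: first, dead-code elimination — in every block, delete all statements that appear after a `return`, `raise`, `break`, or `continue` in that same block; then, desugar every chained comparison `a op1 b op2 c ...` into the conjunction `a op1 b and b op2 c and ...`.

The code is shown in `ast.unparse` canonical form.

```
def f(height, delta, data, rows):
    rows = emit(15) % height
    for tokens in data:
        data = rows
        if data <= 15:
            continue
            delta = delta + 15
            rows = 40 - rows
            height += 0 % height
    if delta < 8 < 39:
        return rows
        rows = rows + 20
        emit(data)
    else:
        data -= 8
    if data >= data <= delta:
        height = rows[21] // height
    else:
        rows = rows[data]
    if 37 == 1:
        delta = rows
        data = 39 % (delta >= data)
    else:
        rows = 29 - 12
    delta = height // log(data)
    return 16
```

Transformed code:
def f(height, delta, data, rows):
    rows = emit(15) % height
    for tokens in data:
        data = rows
        if data <= 15:
            continue
    if delta < 8 and 8 < 39:
        return rows
    else:
        data -= 8
    if data >= data and data <= delta:
        height = rows[21] // height
    else:
        rows = rows[data]
    if 37 == 1:
        delta = rows
        data = 39 % (delta >= data)
    else:
        rows = 29 - 12
    delta = height // log(data)
    return 16

11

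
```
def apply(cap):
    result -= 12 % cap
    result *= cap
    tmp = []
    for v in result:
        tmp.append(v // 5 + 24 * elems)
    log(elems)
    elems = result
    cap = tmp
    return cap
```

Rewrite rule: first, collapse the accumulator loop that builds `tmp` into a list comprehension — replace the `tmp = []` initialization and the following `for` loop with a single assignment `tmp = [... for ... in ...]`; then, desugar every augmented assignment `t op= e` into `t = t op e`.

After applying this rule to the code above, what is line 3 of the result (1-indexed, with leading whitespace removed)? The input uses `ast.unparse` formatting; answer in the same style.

result = result * cap

Transformed code:
def apply(cap):
    result = result - 12 % cap
    result = result * cap
    tmp = [v // 5 + 24 * elems for v in result]
    log(elems)
    elems = result
    cap = tmp
    return cap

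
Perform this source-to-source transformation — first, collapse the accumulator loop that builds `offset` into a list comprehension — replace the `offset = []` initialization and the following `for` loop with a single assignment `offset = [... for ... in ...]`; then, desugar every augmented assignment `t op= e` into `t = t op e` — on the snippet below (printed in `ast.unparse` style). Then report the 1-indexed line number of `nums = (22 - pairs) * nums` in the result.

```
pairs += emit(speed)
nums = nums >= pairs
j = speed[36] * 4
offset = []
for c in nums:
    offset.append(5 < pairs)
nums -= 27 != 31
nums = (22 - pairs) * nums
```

Transformed code:
pairs = pairs + emit(speed)
nums = nums >= pairs
j = speed[36] * 4
offset = [5 < pairs for c in nums]
nums = nums - (27 != 31)
nums = (22 - pairs) * nums

6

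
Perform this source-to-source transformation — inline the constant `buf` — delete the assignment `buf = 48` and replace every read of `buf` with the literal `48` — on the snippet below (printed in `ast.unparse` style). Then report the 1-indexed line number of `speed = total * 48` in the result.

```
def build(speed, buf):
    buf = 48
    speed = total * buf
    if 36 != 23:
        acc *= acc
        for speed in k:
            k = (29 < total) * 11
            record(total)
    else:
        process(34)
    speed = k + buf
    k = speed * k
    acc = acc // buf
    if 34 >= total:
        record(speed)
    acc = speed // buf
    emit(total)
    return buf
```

2

Transformed code:
def build(speed, buf):
    speed = total * 48
    if 36 != 23:
        acc *= acc
        for speed in k:
            k = (29 < total) * 11
            record(total)
    else:
        process(34)
    speed = k + 48
    k = speed * k
    acc = acc // 48
    if 34 >= total:
        record(speed)
    acc = speed // 48
    emit(total)
    return 48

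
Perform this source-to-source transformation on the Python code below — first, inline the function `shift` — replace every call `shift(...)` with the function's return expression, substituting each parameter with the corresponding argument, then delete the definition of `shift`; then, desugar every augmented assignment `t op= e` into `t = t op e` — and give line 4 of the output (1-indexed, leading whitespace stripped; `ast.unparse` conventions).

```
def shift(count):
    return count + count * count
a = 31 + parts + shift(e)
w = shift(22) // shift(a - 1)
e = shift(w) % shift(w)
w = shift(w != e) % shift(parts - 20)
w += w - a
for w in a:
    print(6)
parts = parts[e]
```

w = ((w != e) + (w != e) * (w != e)) % (parts - 20 + (parts - 20) * (parts - 20))

Transformed code:
a = 31 + parts + (e + e * e)
w = (22 + 22 * 22) // (a - 1 + (a - 1) * (a - 1))
e = (w + w * w) % (w + w * w)
w = ((w != e) + (w != e) * (w != e)) % (parts - 20 + (parts - 20) * (parts - 20))
w = w + (w - a)
for w in a:
    print(6)
parts = parts[e]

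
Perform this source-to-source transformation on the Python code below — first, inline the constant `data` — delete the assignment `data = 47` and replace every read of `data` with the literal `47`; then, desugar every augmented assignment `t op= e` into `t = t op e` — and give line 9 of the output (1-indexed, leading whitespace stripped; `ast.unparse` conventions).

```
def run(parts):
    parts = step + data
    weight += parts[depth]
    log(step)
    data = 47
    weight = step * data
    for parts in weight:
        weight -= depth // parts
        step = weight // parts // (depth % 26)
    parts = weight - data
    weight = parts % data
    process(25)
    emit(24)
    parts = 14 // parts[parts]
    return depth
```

Transformed code:
def run(parts):
    parts = step + 47
    weight = weight + parts[depth]
    log(step)
    weight = step * 47
    for parts in weight:
        weight = weight - depth // parts
        step = weight // parts // (depth % 26)
    parts = weight - 47
    weight = parts % 47
    process(25)
    emit(24)
    parts = 14 // parts[parts]
    return depth

parts = weight - 47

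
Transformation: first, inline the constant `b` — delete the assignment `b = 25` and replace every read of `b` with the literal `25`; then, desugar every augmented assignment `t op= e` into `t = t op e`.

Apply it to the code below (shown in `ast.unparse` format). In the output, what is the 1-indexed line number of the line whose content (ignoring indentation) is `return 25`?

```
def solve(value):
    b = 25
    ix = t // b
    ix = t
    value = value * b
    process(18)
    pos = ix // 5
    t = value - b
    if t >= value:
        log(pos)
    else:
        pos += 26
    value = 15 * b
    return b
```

Transformed code:
def solve(value):
    ix = t // 25
    ix = t
    value = value * 25
    process(18)
    pos = ix // 5
    t = value - 25
    if t >= value:
        log(pos)
    else:
        pos = pos + 26
    value = 15 * 25
    return 25

13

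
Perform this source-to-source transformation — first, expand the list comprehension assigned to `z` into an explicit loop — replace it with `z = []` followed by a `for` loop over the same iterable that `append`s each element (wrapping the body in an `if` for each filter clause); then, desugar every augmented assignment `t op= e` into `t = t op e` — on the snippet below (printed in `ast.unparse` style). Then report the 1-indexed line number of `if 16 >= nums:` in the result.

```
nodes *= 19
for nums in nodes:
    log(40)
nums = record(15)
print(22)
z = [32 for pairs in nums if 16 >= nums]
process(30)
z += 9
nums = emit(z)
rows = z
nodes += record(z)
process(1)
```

Transformed code:
nodes = nodes * 19
for nums in nodes:
    log(40)
nums = record(15)
print(22)
z = []
for pairs in nums:
    if 16 >= nums:
        z.append(32)
process(30)
z = z + 9
nums = emit(z)
rows = z
nodes = nodes + record(z)
process(1)

8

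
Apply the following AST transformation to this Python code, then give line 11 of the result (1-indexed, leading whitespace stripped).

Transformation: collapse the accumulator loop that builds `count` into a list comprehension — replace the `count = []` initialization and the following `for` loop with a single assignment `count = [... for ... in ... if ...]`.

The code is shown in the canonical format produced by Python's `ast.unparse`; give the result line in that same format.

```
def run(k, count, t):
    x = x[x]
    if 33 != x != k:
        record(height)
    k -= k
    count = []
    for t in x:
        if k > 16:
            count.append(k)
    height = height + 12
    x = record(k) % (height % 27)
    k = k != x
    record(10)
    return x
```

Transformed code:
def run(k, count, t):
    x = x[x]
    if 33 != x != k:
        record(height)
    k -= k
    count = [k for t in x if k > 16]
    height = height + 12
    x = record(k) % (height % 27)
    k = k != x
    record(10)
    return x

return x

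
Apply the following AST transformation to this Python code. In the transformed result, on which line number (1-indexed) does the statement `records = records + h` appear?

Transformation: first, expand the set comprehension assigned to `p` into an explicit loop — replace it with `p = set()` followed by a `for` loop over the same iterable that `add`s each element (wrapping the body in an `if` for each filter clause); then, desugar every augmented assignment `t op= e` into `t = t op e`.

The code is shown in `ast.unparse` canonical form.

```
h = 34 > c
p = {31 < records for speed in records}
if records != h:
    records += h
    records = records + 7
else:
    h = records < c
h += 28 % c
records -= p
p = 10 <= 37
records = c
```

6

Transformed code:
h = 34 > c
p = set()
for speed in records:
    p.add(31 < records)
if records != h:
    records = records + h
    records = records + 7
else:
    h = records < c
h = h + 28 % c
records = records - p
p = 10 <= 37
records = c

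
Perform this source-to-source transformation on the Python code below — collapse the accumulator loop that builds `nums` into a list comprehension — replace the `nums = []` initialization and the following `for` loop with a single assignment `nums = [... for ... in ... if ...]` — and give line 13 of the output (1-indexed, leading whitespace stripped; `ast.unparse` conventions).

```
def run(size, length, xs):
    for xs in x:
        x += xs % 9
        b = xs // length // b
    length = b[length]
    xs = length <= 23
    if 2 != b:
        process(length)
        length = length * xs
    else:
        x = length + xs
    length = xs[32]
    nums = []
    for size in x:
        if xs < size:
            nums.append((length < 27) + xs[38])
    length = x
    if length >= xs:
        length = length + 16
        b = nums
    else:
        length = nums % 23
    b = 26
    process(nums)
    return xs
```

nums = [(length < 27) + xs[38] for size in x if xs < size]

Transformed code:
def run(size, length, xs):
    for xs in x:
        x += xs % 9
        b = xs // length // b
    length = b[length]
    xs = length <= 23
    if 2 != b:
        process(length)
        length = length * xs
    else:
        x = length + xs
    length = xs[32]
    nums = [(length < 27) + xs[38] for size in x if xs < size]
    length = x
    if length >= xs:
        length = length + 16
        b = nums
    else:
        length = nums % 23
    b = 26
    process(nums)
    return xs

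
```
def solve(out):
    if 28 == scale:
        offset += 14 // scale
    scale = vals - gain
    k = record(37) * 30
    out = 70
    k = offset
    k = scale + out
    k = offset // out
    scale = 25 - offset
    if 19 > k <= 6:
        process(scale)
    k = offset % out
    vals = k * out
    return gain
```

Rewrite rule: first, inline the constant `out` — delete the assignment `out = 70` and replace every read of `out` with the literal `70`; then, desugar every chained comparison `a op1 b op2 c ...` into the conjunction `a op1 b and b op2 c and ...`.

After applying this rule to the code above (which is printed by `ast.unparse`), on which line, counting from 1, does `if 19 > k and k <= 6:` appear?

Transformed code:
def solve(out):
    if 28 == scale:
        offset += 14 // scale
    scale = vals - gain
    k = record(37) * 30
    k = offset
    k = scale + 70
    k = offset // 70
    scale = 25 - offset
    if 19 > k and k <= 6:
        process(scale)
    k = offset % 70
    vals = k * 70
    return gain

10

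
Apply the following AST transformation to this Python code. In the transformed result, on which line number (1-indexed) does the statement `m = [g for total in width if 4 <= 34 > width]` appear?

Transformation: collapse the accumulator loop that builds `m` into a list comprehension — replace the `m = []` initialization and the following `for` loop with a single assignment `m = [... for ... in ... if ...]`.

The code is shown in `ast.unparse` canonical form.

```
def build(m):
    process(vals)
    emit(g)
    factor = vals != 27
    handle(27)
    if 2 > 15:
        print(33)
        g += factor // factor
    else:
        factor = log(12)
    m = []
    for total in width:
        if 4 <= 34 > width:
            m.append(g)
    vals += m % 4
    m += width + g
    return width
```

11

Transformed code:
def build(m):
    process(vals)
    emit(g)
    factor = vals != 27
    handle(27)
    if 2 > 15:
        print(33)
        g += factor // factor
    else:
        factor = log(12)
    m = [g for total in width if 4 <= 34 > width]
    vals += m % 4
    m += width + g
    return width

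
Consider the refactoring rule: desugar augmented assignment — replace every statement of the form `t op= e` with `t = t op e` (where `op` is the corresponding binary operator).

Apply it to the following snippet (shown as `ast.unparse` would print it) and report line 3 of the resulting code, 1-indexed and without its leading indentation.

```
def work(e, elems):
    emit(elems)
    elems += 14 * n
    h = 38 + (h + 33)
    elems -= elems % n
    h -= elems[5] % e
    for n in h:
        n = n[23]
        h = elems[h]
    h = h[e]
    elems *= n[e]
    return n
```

elems = elems + 14 * n

Transformed code:
def work(e, elems):
    emit(elems)
    elems = elems + 14 * n
    h = 38 + (h + 33)
    elems = elems - elems % n
    h = h - elems[5] % e
    for n in h:
        n = n[23]
        h = elems[h]
    h = h[e]
    elems = elems * n[e]
    return n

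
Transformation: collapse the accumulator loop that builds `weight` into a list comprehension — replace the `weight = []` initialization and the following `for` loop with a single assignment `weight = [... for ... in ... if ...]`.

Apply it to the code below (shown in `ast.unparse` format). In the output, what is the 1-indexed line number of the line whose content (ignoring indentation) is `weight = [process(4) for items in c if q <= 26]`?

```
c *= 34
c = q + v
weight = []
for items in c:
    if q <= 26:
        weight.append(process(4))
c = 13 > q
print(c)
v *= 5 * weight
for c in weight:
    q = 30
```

Transformed code:
c *= 34
c = q + v
weight = [process(4) for items in c if q <= 26]
c = 13 > q
print(c)
v *= 5 * weight
for c in weight:
    q = 30

3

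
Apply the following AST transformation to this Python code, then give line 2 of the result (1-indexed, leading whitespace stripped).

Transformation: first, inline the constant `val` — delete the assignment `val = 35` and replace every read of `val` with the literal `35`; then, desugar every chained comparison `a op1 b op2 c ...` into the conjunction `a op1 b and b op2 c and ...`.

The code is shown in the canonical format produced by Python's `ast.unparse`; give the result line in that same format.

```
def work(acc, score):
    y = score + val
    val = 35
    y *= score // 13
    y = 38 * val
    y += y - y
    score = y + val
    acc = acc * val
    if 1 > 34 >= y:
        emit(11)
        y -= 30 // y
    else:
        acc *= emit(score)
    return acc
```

y = score + 35

Transformed code:
def work(acc, score):
    y = score + 35
    y *= score // 13
    y = 38 * 35
    y += y - y
    score = y + 35
    acc = acc * 35
    if 1 > 34 and 34 >= y:
        emit(11)
        y -= 30 // y
    else:
        acc *= emit(score)
    return acc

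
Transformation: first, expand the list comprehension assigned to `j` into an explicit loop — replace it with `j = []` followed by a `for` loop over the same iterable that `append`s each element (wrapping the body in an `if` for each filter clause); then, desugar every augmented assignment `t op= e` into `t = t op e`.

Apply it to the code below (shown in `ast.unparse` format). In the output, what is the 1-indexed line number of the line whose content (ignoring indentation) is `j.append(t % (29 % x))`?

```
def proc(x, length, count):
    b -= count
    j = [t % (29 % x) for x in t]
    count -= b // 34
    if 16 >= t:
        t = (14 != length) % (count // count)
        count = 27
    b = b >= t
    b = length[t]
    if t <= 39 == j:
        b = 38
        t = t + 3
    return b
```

5

Transformed code:
def proc(x, length, count):
    b = b - count
    j = []
    for x in t:
        j.append(t % (29 % x))
    count = count - b // 34
    if 16 >= t:
        t = (14 != length) % (count // count)
        count = 27
    b = b >= t
    b = length[t]
    if t <= 39 == j:
        b = 38
        t = t + 3
    return b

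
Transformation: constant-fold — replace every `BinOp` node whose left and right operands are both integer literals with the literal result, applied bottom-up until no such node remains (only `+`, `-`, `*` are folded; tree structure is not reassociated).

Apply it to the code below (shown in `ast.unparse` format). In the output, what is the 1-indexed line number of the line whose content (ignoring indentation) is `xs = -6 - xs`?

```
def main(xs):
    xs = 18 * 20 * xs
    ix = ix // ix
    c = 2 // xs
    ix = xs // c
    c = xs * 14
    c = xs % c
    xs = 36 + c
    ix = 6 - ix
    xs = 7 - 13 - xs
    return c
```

Transformed code:
def main(xs):
    xs = 360 * xs
    ix = ix // ix
    c = 2 // xs
    ix = xs // c
    c = xs * 14
    c = xs % c
    xs = 36 + c
    ix = 6 - ix
    xs = -6 - xs
    return c

10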